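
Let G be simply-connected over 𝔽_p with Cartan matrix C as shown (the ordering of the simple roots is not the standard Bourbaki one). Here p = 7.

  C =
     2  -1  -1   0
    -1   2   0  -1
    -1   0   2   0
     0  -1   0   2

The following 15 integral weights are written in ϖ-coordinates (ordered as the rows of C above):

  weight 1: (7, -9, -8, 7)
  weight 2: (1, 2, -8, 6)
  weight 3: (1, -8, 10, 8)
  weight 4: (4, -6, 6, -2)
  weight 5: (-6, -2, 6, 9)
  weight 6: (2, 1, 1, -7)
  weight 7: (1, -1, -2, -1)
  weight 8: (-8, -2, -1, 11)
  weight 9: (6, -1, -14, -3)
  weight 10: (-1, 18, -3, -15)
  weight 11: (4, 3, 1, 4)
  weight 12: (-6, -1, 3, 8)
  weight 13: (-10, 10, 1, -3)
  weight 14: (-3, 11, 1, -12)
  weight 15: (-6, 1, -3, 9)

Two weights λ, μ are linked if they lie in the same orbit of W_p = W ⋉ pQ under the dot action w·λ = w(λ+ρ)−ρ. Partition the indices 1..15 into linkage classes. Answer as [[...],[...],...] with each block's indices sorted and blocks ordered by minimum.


Dynkin diagram of C (from the 6 off-diagonal −1 entries): A_4.

W_7-reps of the 15 weights in Ā_7 (same 4-coord order as C):

  λ_1 → (6, 0, 0, 0) · λ_2 → (0, 2, 3, 0) · λ_3 → (1, 3, 1, 2) · λ_4 → (1, 0, 1, 0) · λ_5 → (2, 3, 1, 0) · λ_6 → (1, 3, 1, 2) · λ_7 → (1, 0, 1, 0) · λ_8 → (2, 1, 4, 0) · λ_9 → (1, 0, 1, 0) · λ_10 → (0, 2, 3, 0) · λ_11 → (0, 2, 3, 0) · λ_12 → (1, 3, 1, 2) · λ_13 → (0, 2, 3, 0) · λ_14 → (1, 3, 1, 2) · λ_15 → (0, 2, 3, 0)

Linkage partition of the 15 weights (6 classes, p=7):

[[1], [2, 10, 11, 13, 15], [3, 6, 12, 14], [4, 7, 9], [5], [8]]


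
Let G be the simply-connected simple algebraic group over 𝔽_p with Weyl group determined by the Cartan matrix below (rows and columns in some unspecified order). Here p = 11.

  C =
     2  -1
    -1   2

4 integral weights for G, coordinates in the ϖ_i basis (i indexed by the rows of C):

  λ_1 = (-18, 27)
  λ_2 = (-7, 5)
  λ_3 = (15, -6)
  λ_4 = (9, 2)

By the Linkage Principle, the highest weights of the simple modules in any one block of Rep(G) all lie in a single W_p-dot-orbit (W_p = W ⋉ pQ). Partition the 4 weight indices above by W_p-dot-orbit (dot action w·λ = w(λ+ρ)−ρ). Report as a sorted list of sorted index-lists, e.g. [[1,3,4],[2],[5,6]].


Type A_2, rank 2, |W|=6; reorder rows/cols to standard.

Ā_11 reps of the 4 weights (A_2, coords as presented):

    [1] (6, 0)
    [2] (6, 0)
    [3] (6, 0)
    [4] (8, 1)

2 distinct reps among the 4 weights ⇒ 2 W_11-linkage classes:

[[1, 2, 3], [4]]


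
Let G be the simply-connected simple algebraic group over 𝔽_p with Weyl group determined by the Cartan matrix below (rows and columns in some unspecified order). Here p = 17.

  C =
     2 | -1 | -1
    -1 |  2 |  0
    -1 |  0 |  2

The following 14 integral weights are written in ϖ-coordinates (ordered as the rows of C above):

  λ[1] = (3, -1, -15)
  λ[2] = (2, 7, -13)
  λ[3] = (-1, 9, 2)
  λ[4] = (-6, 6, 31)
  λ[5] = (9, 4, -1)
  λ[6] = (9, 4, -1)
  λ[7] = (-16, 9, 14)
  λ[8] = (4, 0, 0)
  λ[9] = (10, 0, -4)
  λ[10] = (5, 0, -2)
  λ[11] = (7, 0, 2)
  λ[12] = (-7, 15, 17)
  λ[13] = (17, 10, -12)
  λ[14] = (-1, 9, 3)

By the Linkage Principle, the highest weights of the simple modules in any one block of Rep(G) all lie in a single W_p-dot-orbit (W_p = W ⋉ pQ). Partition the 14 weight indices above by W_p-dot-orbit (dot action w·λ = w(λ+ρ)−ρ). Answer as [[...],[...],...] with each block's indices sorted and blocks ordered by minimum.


A_3 Cartan matrix, 3 simple roots permuted; ρ=(1,1,1).

Ā_17 reps of the 14 weights (A_3, coords as presented):

  1: (0, 10, 4);  2: (8, 1, 3);  3: (0, 10, 3);  4: (10, 5, 0);  5: (10, 5, 0);  6: (10, 5, 0);  7: (10, 5, 0);  8: (5, 1, 1);  9: (8, 1, 3);  10: (5, 1, 1);  11: (8, 1, 3);  12: (5, 1, 1);  13: (5, 1, 1);  14: (0, 10, 4)

The 14 indices split into 5 linkage classes (same alcove rep ⇔ same W_17-dot-orbit):

[[1, 14], [2, 9, 11], [3], [4, 5, 6, 7], [8, 10, 12, 13]]


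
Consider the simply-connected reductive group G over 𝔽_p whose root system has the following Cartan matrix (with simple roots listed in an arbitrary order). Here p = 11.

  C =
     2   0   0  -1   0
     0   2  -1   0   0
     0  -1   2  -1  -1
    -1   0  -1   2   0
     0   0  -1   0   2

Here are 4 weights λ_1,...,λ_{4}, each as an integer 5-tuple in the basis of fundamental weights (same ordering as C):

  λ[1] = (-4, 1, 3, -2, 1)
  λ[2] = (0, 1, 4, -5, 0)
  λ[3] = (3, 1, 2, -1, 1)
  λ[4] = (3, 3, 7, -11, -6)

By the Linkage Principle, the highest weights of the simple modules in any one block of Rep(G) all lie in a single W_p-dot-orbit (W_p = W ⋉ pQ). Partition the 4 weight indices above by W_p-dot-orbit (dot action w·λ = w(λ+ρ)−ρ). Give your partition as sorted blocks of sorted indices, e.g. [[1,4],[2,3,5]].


Dynkin diagram of C (from the 8 off-diagonal −1 entries): D_5.

Alcove-folded reps (p=11, 4 weights, presented ϖ-order):

    1: (1, 2, 0, 3, 2)
    2: (3, 2, 1, 1, 1)
    3: (1, 2, 0, 3, 2)
    4: (3, 2, 1, 1, 1)

Grouping the 4 weights by Ā_11-representative: 2 linkage classes.

[[1, 3], [2, 4]]


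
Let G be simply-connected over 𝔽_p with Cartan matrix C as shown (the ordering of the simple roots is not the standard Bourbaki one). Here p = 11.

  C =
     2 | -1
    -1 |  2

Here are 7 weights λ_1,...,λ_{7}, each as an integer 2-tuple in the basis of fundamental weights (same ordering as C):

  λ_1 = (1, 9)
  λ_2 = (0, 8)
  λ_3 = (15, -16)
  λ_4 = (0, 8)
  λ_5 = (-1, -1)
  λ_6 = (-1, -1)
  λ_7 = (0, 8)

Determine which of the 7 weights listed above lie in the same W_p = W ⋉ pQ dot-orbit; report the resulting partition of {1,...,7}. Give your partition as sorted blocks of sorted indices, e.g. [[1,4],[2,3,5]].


Type A_2, rank 2, |W|=6; reorder rows/cols to standard.

Ā_11 reps of the 7 weights (A_2, coords as presented):

  [1] (1, 9) · [2] (1, 9) · [3] (4, 6) · [4] (1, 9) · [5] (0, 0) · [6] (0, 0) · [7] (1, 9)

Grouping the 7 weights by Ā_11-representative: 3 linkage classes.

[[1, 2, 4, 7], [3], [5, 6]]


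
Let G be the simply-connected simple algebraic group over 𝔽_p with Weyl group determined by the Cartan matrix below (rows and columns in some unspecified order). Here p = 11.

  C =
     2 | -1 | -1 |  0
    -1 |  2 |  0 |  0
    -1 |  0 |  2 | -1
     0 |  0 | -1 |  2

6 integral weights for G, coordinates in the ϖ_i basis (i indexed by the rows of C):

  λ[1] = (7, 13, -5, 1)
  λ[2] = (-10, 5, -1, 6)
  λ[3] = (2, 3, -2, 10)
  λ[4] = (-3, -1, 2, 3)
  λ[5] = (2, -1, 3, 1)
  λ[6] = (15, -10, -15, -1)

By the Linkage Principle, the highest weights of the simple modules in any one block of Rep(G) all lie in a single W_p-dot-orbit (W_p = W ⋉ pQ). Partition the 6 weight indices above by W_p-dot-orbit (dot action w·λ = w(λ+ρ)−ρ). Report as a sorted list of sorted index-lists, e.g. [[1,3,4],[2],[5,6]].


C ↔ A_4 under row/col permutation; |W(A_4)| = 120.

Alcove-folded reps (p=11, 6 weights, presented ϖ-order):

    λ_1+ρ ↦ (3, 0, 4, 2)
    λ_2+ρ ↦ (3, 0, 4, 2)
    λ_3+ρ ↦ (0, 2, 1, 4)
    λ_4+ρ ↦ (0, 2, 1, 4)
    λ_5+ρ ↦ (3, 0, 4, 2)
    λ_6+ρ ↦ (3, 0, 4, 2)

Grouping the 6 weights by Ā_11-representative: 2 linkage classes.

[[1, 2, 5, 6], [3, 4]]


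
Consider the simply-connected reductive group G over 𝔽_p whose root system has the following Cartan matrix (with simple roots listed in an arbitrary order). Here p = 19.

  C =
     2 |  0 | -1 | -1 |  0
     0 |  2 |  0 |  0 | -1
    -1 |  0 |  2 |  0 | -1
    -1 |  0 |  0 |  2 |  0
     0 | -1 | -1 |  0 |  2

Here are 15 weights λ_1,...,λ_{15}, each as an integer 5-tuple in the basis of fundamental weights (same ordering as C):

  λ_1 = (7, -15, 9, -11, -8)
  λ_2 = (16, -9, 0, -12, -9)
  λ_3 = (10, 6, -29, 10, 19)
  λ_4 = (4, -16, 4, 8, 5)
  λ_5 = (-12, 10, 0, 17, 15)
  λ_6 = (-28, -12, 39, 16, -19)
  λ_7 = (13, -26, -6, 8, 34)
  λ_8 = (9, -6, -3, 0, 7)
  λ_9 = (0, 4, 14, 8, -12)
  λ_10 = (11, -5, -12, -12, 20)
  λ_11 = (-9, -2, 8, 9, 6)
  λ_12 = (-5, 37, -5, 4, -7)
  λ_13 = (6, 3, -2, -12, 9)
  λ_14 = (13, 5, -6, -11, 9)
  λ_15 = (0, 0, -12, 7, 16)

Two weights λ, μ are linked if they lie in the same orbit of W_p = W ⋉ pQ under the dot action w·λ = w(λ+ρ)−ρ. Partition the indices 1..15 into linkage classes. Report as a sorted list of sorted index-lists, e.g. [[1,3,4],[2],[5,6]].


Dynkin diagram of C (from the 8 off-diagonal −1 entries): A_5.

Alcove-folded reps (p=19, 15 weights, presented ϖ-order):

    [1] (8, 5, 2, 1, 1)
    [2] (8, 1, 1, 2, 6)
    [3] (8, 5, 2, 1, 1)
    [4] (1, 0, 4, 3, 5)
    [5] (8, 5, 2, 1, 1)
    [6] (8, 5, 2, 1, 1)
    [7] (1, 0, 4, 3, 5)
    [8] (8, 5, 2, 1, 1)
    [9] (1, 0, 4, 3, 5)
    [10] (8, 1, 1, 2, 6)
    [11] (8, 1, 1, 2, 6)
    [12] (1, 0, 4, 3, 5)
    [13] (1, 3, 4, 5, 5)
    [14] (1, 0, 4, 3, 5)
    [15] (8, 1, 1, 2, 6)

The 15 indices split into 4 linkage classes (same alcove rep ⇔ same W_19-dot-orbit):

[[1, 3, 5, 6, 8], [2, 10, 11, 15], [4, 7, 9, 12, 14], [13]]


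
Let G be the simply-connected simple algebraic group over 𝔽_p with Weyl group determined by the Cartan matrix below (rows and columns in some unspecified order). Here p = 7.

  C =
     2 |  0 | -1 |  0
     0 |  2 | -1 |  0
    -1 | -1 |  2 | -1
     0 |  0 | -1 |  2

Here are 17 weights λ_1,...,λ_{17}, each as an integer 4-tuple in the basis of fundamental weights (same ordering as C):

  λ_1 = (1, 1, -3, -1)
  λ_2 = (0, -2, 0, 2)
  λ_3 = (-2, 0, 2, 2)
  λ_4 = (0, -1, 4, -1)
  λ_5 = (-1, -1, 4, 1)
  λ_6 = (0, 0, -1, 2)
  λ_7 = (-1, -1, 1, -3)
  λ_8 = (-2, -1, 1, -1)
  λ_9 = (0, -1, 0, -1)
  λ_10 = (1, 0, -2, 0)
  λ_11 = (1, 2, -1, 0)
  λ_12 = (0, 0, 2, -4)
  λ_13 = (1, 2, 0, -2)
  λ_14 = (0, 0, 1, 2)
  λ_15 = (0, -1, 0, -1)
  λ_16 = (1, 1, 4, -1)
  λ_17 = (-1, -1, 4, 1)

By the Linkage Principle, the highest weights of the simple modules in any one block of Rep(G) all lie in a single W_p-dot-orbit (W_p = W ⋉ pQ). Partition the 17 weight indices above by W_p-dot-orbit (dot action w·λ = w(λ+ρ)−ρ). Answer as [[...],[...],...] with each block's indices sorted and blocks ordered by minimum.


Type D_4, rank 4, |W|=192; reorder rows/cols to standard.

Alcove-folded reps (p=7, 17 weights, presented ϖ-order):

  λ_1 → (0, 0, 0, 2);  λ_2 → (1, 1, 0, 3);  λ_3 → (1, 1, 0, 3);  λ_4 → (1, 0, 1, 0);  λ_5 → (0, 0, 0, 2);  λ_6 → (1, 1, 0, 3);  λ_7 → (0, 0, 0, 2);  λ_8 → (1, 0, 1, 0);  λ_9 → (1, 0, 1, 0);  λ_10 → (1, 0, 1, 0);  λ_11 → (2, 3, 0, 1);  λ_12 → (1, 1, 0, 3);  λ_13 → (2, 3, 0, 1);  λ_14 → (1, 1, 0, 3);  λ_15 → (1, 0, 1, 0);  λ_16 → (0, 0, 0, 2);  λ_17 → (0, 0, 0, 2)

Linkage partition of the 17 weights (4 classes, p=7):

[[1, 5, 7, 16, 17], [2, 3, 6, 12, 14], [4, 8, 9, 10, 15], [11, 13]]


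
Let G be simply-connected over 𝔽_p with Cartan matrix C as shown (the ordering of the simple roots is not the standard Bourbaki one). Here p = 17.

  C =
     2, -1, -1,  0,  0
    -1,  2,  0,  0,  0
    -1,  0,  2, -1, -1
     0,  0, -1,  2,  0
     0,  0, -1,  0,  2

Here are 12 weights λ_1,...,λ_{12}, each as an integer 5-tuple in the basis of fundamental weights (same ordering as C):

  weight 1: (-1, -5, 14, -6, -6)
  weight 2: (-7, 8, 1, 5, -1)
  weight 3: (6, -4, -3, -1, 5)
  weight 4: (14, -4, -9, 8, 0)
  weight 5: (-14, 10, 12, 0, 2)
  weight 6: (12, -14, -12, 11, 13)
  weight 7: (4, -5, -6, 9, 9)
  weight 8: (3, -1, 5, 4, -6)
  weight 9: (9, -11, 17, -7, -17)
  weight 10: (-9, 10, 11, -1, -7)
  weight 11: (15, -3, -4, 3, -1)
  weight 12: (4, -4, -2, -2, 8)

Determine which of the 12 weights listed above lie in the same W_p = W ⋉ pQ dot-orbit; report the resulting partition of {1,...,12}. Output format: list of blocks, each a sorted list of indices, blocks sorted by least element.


Cartan matrix: type D_5 (|W|=1920); un-permuting the 5 rows.

Each λ_j+ρ reduced to Ā_17; 5-tuples below use C's row order:

  1: (1, 0, 1, 5, 5) · 2: (2, 3, 0, 2, 4) · 3: (2, 3, 0, 2, 4) · 4: (0, 3, 1, 1, 7) · 5: (0, 2, 0, 1, 3) · 6: (0, 2, 0, 1, 3) · 7: (1, 0, 1, 5, 5) · 8: (1, 0, 1, 5, 5) · 9: (1, 0, 1, 5, 5) · 10: (2, 3, 0, 2, 4) · 11: (0, 2, 0, 1, 3) · 12: (0, 3, 1, 1, 7)

Grouping the 12 weights by Ā_17-representative: 4 linkage classes.

[[1, 7, 8, 9], [2, 3, 10], [4, 12], [5, 6, 11]]


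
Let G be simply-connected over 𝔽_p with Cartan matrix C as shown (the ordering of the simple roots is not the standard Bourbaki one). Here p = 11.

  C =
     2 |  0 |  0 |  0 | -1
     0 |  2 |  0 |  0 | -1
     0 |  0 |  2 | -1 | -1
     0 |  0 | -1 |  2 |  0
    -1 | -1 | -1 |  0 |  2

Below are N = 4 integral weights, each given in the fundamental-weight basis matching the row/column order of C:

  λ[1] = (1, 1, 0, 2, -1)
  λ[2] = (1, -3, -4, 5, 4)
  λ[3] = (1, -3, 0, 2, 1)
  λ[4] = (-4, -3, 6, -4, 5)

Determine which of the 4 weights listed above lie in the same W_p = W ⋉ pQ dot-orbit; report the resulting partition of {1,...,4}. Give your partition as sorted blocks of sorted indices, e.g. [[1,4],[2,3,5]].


D_5 Cartan matrix, 5 simple roots permuted; ρ=(1,1,1,1,1).

Alcove-folded reps (p=11, 4 weights, presented ϖ-order):

  [1] (2, 2, 1, 3, 0);  [2] (2, 2, 1, 3, 0);  [3] (2, 2, 1, 3, 0);  [4] (1, 0, 1, 0, 2)

These 4 weights hit 2 W_11-dot-orbits; sizes (3, 1):

[[1, 2, 3], [4]]


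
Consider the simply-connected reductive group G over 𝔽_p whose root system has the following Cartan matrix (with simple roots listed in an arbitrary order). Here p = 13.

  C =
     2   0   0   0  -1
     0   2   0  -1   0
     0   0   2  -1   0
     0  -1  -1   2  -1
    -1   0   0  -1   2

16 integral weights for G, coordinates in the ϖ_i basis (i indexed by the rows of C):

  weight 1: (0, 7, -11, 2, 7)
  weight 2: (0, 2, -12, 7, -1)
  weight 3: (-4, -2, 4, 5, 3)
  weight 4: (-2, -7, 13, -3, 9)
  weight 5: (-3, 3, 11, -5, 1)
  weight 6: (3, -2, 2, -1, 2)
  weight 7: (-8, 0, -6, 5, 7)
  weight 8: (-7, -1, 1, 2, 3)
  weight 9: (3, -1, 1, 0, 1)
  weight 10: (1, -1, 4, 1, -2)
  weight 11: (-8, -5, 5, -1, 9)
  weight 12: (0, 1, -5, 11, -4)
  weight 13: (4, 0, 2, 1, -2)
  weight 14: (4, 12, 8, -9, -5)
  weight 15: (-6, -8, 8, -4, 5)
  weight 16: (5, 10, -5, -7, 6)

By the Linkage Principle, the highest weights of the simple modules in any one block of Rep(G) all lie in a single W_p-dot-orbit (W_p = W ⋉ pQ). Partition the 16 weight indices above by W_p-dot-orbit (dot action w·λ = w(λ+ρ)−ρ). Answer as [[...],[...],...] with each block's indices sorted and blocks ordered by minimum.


Type D_5, rank 5, |W|=1920; reorder rows/cols to standard.

Folding the 16 weights λ_j+ρ into Ā_13 (reps in the given 5-coord order):

  λ_1 → (6, 1, 3, 0, 1)
  λ_2 → (2, 0, 8, 0, 1)
  λ_3 → (4, 1, 3, 1, 1)
  λ_4 → (6, 1, 3, 0, 1)
  λ_5 → (2, 0, 8, 0, 1)
  λ_6 → (4, 0, 2, 1, 2)
  λ_7 → (4, 1, 3, 1, 1)
  λ_8 → (4, 0, 2, 1, 2)
  λ_9 → (4, 0, 2, 1, 2)
  λ_10 → (1, 0, 5, 1, 1)
  λ_11 → (4, 0, 2, 1, 2)
  λ_12 → (4, 1, 3, 1, 1)
  λ_13 → (4, 1, 3, 1, 1)
  λ_14 → (6, 1, 3, 0, 1)
  λ_15 → (4, 0, 2, 1, 2)
  λ_16 → (1, 0, 5, 1, 1)

Linkage partition of the 16 weights (5 classes, p=13):

[[1, 4, 14], [2, 5], [3, 7, 12, 13], [6, 8, 9, 11, 15], [10, 16]]


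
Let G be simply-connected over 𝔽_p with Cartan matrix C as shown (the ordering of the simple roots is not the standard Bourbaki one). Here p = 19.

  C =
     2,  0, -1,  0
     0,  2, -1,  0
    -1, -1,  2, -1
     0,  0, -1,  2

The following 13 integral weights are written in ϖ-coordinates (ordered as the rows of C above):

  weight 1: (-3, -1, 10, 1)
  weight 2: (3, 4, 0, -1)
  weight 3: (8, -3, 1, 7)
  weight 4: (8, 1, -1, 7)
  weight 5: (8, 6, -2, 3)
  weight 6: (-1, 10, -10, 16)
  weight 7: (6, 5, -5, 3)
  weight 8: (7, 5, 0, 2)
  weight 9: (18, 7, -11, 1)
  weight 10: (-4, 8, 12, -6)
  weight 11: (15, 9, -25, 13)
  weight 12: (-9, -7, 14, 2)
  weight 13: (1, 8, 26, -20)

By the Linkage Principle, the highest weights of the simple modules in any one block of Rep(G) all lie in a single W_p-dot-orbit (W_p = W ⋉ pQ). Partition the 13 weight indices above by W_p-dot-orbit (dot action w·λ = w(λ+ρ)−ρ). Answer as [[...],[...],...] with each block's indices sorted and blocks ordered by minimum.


D_4 Cartan matrix, 4 simple roots permuted; ρ=(1,1,1,1).

λ_j+ρ reflected into Ā_19 (⟨·,θ^∨⟩≤19); 4-tuples as given:

  λ_1+ρ ↦ (2, 0, 6, 2);  λ_2+ρ ↦ (4, 5, 1, 0);  λ_3+ρ ↦ (9, 2, 0, 8);  λ_4+ρ ↦ (9, 2, 0, 8);  λ_5+ρ ↦ (8, 6, 1, 3);  λ_6+ρ ↦ (9, 2, 0, 8);  λ_7+ρ ↦ (3, 2, 4, 0);  λ_8+ρ ↦ (8, 6, 1, 3);  λ_9+ρ ↦ (9, 2, 0, 8);  λ_10+ρ ↦ (0, 6, 3, 2);  λ_11+ρ ↦ (0, 6, 3, 2);  λ_12+ρ ↦ (8, 6, 1, 3);  λ_13+ρ ↦ (9, 2, 0, 8)

These 13 weights hit 6 W_19-dot-orbits; sizes (1, 1, 5, 3, 1, 2):

[[1], [2], [3, 4, 6, 9, 13], [5, 8, 12], [7], [10, 11]]


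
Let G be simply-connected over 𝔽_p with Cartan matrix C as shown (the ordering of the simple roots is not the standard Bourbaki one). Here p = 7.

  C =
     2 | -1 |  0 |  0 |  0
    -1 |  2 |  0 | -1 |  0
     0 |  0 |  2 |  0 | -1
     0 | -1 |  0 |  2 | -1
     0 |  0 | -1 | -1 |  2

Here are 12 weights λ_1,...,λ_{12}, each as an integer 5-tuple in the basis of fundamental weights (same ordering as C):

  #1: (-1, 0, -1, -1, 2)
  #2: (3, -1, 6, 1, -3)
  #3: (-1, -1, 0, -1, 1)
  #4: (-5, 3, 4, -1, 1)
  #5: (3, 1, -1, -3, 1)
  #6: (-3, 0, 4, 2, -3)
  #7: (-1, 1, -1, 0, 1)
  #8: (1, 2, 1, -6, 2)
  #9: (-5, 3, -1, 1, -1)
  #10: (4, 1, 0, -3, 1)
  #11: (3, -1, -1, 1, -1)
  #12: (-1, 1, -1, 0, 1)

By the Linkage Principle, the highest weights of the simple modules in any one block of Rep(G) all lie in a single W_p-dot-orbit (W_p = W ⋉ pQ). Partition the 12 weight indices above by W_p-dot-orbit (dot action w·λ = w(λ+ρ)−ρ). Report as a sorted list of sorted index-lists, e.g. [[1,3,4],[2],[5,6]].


A_5 Cartan matrix, 5 simple roots permuted; ρ=(1,1,1,1,1).

Alcove-folded reps (p=7, 12 weights, presented ϖ-order):

  1: (0, 1, 0, 0, 3) · 2: (0, 0, 1, 0, 2) · 3: (0, 0, 1, 0, 2) · 4: (0, 0, 1, 0, 2) · 5: (4, 0, 0, 2, 0) · 6: (1, 1, 3, 0, 2) · 7: (0, 2, 0, 1, 2) · 8: (0, 2, 0, 1, 2) · 9: (4, 0, 0, 2, 0) · 10: (4, 0, 0, 2, 0) · 11: (4, 0, 0, 2, 0) · 12: (0, 2, 0, 1, 2)

These 12 weights hit 5 W_7-dot-orbits; sizes (1, 3, 4, 1, 3):

[[1], [2, 3, 4], [5, 9, 10, 11], [6], [7, 8, 12]]


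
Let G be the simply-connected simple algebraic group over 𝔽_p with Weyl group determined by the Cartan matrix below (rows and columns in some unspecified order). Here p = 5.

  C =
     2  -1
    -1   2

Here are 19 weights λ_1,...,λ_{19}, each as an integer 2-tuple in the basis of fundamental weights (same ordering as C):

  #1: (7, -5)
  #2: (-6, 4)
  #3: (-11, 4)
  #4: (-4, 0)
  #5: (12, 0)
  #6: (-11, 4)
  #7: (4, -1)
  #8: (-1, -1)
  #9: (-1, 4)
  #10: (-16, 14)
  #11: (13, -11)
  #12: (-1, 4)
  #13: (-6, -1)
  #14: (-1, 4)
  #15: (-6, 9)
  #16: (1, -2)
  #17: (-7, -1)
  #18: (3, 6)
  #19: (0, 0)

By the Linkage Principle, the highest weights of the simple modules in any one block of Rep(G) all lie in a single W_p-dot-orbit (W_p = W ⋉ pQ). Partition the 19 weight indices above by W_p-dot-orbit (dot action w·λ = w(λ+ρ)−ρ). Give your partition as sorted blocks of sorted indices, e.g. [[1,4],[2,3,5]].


C ↔ A_2 under row/col permutation; |W(A_2)| = 6.

Folding the 19 weights λ_j+ρ into Ā_5 (reps in the given 2-coord order):

  λ_1+ρ ↦ (1, 1);  λ_2+ρ ↦ (5, 0);  λ_3+ρ ↦ (0, 0);  λ_4+ρ ↦ (1, 2);  λ_5+ρ ↦ (1, 1);  λ_6+ρ ↦ (0, 0);  λ_7+ρ ↦ (5, 0);  λ_8+ρ ↦ (0, 0);  λ_9+ρ ↦ (0, 5);  λ_10+ρ ↦ (0, 0);  λ_11+ρ ↦ (1, 4);  λ_12+ρ ↦ (0, 5);  λ_13+ρ ↦ (0, 5);  λ_14+ρ ↦ (0, 5);  λ_15+ρ ↦ (0, 0);  λ_16+ρ ↦ (1, 1);  λ_17+ρ ↦ (1, 4);  λ_18+ρ ↦ (1, 1);  λ_19+ρ ↦ (1, 1)

These 19 weights hit 6 W_5-dot-orbits; sizes (5, 2, 5, 1, 4, 2):

[[1, 5, 16, 18, 19], [2, 7], [3, 6, 8, 10, 15], [4], [9, 12, 13, 14], [11, 17]]


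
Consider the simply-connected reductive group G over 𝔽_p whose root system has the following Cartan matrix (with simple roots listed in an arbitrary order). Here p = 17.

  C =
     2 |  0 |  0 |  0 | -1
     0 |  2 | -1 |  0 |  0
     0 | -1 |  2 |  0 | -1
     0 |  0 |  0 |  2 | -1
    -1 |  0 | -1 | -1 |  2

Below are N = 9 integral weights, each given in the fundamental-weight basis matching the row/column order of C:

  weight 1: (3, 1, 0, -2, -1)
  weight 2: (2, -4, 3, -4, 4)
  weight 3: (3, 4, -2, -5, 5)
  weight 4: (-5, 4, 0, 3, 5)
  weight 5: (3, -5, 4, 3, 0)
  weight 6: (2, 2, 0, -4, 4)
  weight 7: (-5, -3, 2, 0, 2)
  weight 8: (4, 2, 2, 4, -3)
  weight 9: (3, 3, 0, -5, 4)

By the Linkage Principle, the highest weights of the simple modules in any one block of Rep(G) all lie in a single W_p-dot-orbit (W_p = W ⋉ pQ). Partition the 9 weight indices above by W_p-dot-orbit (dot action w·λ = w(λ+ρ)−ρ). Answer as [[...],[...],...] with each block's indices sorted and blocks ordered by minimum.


D_5 Cartan matrix, 5 simple roots permuted; ρ=(1,1,1,1,1).

Ā_17 reps of the 9 weights (D_5, coords as presented):

  λ_1+ρ ↦ (3, 2, 0, 0, 1) · λ_2+ρ ↦ (3, 3, 1, 3, 2) · λ_3+ρ ↦ (4, 4, 1, 4, 1) · λ_4+ρ ↦ (4, 4, 1, 4, 1) · λ_5+ρ ↦ (4, 4, 1, 4, 1) · λ_6+ρ ↦ (3, 3, 1, 3, 2) · λ_7+ρ ↦ (3, 2, 0, 0, 1) · λ_8+ρ ↦ (3, 3, 1, 3, 2) · λ_9+ρ ↦ (4, 4, 1, 4, 1)

Grouping the 9 weights by Ā_17-representative: 3 linkage classes.

[[1, 7], [2, 6, 8], [3, 4, 5, 9]]


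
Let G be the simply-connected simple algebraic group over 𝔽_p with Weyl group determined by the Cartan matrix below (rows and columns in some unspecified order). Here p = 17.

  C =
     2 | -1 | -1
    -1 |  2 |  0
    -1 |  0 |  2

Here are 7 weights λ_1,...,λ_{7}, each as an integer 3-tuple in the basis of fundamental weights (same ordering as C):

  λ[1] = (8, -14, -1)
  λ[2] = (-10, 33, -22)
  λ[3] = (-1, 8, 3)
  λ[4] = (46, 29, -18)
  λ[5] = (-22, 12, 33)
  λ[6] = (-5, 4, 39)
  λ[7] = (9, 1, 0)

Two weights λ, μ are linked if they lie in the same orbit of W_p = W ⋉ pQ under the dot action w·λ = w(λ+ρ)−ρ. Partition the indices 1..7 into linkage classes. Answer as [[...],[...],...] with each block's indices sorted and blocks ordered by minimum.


Type A_3, rank 3, |W|=24; reorder rows/cols to standard.

W_17-reps of the 7 weights in Ā_17 (same 3-coord order as C):

    λ_1+ρ ↦ (0, 9, 4)
    λ_2+ρ ↦ (0, 9, 4)
    λ_3+ρ ↦ (0, 9, 4)
    λ_4+ρ ↦ (0, 9, 4)
    λ_5+ρ ↦ (0, 9, 4)
    λ_6+ρ ↦ (10, 2, 1)
    λ_7+ρ ↦ (10, 2, 1)

Partition of {1..7} into 2 W_17-dot-orbits:

[[1, 2, 3, 4, 5], [6, 7]]


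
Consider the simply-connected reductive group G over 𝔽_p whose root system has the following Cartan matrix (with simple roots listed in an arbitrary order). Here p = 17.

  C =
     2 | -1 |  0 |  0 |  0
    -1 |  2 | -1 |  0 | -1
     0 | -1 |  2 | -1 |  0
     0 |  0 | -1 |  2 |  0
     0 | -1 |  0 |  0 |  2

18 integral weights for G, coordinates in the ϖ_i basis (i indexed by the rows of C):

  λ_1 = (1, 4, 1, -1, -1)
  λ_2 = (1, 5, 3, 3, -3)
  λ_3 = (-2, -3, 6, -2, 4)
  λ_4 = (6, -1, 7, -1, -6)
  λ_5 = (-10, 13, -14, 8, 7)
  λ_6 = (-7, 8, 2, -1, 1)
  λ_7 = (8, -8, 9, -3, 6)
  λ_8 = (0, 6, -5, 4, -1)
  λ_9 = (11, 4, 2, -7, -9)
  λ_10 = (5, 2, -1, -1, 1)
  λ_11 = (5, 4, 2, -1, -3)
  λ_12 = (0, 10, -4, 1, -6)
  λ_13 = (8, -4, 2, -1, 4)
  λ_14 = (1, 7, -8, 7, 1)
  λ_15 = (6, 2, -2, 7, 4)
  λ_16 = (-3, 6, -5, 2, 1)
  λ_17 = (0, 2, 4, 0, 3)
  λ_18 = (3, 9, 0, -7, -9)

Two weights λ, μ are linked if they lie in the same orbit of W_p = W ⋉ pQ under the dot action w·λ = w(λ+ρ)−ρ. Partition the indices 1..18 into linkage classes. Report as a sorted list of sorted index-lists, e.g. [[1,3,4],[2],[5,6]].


Root system D_5: the 5×5 matrix C matches after relabeling.

Folding the 18 weights λ_j+ρ into Ā_17 (reps in the given 5-coord order):

  [1] (2, 5, 2, 0, 0);  [2] (2, 1, 3, 1, 2);  [3] (2, 1, 3, 1, 2);  [4] (2, 5, 2, 0, 0);  [5] (1, 3, 4, 1, 0);  [6] (6, 3, 0, 0, 2);  [7] (2, 5, 2, 0, 0);  [8] (1, 3, 4, 1, 0);  [9] (6, 3, 0, 0, 2);  [10] (6, 3, 0, 0, 2);  [11] (6, 3, 0, 0, 2);  [12] (1, 3, 2, 1, 5);  [13] (6, 3, 0, 0, 2);  [14] (2, 1, 3, 1, 2);  [15] (2, 5, 2, 0, 0);  [16] (2, 1, 3, 1, 2);  [17] (1, 3, 0, 1, 4);  [18] (1, 3, 2, 1, 5)

6 distinct reps among the 18 weights ⇒ 6 W_17-linkage classes:

[[1, 4, 7, 15], [2, 3, 14, 16], [5, 8], [6, 9, 10, 11, 13], [12, 18], [17]]


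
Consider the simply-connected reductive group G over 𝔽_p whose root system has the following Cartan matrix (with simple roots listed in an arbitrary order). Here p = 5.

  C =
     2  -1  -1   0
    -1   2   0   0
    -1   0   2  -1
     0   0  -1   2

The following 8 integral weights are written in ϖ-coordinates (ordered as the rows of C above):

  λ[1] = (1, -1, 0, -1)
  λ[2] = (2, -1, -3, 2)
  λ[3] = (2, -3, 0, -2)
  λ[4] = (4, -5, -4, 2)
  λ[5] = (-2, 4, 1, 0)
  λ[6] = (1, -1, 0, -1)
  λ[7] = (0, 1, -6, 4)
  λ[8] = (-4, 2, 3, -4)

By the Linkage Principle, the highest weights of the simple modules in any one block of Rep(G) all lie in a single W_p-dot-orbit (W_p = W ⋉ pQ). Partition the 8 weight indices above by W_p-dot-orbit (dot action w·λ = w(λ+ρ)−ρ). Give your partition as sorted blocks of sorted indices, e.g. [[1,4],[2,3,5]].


Type A_4, rank 4, |W|=120; reorder rows/cols to standard.

Folding the 8 weights λ_j+ρ into Ā_5 (reps in the given 4-coord order):

  1: (2, 0, 1, 0);  2: (1, 0, 2, 1);  3: (1, 2, 0, 1);  4: (2, 2, 1, 0);  5: (1, 2, 0, 1);  6: (2, 0, 1, 0);  7: (2, 2, 1, 0);  8: (1, 0, 2, 1)

Grouping the 8 weights by Ā_5-representative: 4 linkage classes.

[[1, 6], [2, 8], [3, 5], [4, 7]]


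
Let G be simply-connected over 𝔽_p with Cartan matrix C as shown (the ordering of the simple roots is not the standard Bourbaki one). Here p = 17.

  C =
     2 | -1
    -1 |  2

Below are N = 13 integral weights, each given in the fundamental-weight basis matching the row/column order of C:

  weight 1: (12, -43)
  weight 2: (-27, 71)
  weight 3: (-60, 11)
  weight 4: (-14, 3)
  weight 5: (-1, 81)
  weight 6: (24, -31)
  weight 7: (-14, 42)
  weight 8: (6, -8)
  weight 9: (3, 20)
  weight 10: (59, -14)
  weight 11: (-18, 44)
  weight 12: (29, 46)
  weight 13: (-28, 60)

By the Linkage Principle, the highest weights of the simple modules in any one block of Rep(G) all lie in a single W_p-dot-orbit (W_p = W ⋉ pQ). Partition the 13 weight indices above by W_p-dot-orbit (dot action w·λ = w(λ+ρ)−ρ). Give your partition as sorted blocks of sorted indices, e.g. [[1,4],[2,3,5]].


A_2 Cartan matrix, 2 simple roots permuted; ρ=(1,1).

λ_j+ρ reflected into Ā_17 (⟨·,θ^∨⟩≤17); 2-tuples as given:

    λ_1 → (8, 4)
    λ_2 → (8, 4)
    λ_3 → (8, 4)
    λ_4 → (4, 9)
    λ_5 → (14, 3)
    λ_6 → (8, 4)
    λ_7 → (4, 9)
    λ_8 → (0, 7)
    λ_9 → (4, 9)
    λ_10 → (4, 9)
    λ_11 → (0, 11)
    λ_12 → (4, 9)
    λ_13 → (0, 7)

5 distinct reps among the 13 weights ⇒ 5 W_17-linkage classes:

[[1, 2, 3, 6], [4, 7, 9, 10, 12], [5], [8, 13], [11]]


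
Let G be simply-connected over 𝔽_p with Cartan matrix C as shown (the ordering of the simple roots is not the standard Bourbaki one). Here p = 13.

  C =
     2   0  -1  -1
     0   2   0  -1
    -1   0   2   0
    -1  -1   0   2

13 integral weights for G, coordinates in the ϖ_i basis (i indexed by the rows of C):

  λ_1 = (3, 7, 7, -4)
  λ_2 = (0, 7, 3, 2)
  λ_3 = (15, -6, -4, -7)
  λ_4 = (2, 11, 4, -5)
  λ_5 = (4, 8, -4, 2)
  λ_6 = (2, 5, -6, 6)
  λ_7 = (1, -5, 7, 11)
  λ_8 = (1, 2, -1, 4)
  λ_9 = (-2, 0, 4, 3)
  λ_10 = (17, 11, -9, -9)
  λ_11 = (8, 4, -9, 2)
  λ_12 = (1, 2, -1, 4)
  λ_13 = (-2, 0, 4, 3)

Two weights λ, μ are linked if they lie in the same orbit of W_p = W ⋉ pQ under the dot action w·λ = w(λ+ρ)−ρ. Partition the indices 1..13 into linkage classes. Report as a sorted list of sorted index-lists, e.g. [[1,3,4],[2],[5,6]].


Cartan matrix: type A_4 (|W|=120); un-permuting the 4 rows.

Ā_13 reps of the 13 weights (A_4, coords as presented):

  λ_1 → (1, 1, 4, 3);  λ_2 → (1, 5, 1, 3);  λ_3 → (2, 3, 0, 5);  λ_4 → (1, 5, 1, 3);  λ_5 → (1, 5, 1, 3);  λ_6 → (2, 3, 0, 5);  λ_7 → (1, 5, 1, 3);  λ_8 → (2, 3, 0, 5);  λ_9 → (1, 1, 4, 3);  λ_10 → (1, 5, 1, 3);  λ_11 → (1, 1, 4, 3);  λ_12 → (2, 3, 0, 5);  λ_13 → (1, 1, 4, 3)

These 13 weights hit 3 W_13-dot-orbits; sizes (4, 5, 4):

[[1, 9, 11, 13], [2, 4, 5, 7, 10], [3, 6, 8, 12]]


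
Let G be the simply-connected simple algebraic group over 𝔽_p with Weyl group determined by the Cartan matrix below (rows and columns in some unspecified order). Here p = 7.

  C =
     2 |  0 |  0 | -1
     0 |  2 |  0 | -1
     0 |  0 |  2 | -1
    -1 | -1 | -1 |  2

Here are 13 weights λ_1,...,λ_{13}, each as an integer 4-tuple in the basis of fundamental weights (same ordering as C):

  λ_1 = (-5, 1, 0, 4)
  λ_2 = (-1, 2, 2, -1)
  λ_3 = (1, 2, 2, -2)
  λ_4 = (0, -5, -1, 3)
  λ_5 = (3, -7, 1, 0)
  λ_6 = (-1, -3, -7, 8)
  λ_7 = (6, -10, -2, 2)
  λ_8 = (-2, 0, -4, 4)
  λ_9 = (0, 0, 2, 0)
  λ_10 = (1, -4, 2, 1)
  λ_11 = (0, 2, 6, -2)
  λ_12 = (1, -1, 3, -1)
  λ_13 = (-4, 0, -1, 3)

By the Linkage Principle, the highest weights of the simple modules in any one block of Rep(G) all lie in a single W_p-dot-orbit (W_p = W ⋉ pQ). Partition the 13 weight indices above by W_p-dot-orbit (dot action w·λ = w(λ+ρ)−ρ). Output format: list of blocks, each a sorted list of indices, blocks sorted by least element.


Dynkin diagram of C (from the 6 off-diagonal −1 entries): D_4.

Ā_7 reps of the 13 weights (D_4, coords as presented):

  [1] (3, 1, 0, 1);  [2] (0, 3, 3, 0);  [3] (1, 2, 2, 1);  [4] (1, 4, 0, 0);  [5] (1, 1, 3, 1);  [6] (2, 0, 4, 0);  [7] (2, 0, 4, 0);  [8] (1, 1, 3, 1);  [9] (1, 1, 3, 1);  [10] (1, 2, 2, 1);  [11] (2, 0, 4, 0);  [12] (2, 0, 4, 0);  [13] (3, 1, 0, 1)

These 13 weights hit 6 W_7-dot-orbits; sizes (2, 1, 2, 1, 3, 4):

[[1, 13], [2], [3, 10], [4], [5, 8, 9], [6, 7, 11, 12]]


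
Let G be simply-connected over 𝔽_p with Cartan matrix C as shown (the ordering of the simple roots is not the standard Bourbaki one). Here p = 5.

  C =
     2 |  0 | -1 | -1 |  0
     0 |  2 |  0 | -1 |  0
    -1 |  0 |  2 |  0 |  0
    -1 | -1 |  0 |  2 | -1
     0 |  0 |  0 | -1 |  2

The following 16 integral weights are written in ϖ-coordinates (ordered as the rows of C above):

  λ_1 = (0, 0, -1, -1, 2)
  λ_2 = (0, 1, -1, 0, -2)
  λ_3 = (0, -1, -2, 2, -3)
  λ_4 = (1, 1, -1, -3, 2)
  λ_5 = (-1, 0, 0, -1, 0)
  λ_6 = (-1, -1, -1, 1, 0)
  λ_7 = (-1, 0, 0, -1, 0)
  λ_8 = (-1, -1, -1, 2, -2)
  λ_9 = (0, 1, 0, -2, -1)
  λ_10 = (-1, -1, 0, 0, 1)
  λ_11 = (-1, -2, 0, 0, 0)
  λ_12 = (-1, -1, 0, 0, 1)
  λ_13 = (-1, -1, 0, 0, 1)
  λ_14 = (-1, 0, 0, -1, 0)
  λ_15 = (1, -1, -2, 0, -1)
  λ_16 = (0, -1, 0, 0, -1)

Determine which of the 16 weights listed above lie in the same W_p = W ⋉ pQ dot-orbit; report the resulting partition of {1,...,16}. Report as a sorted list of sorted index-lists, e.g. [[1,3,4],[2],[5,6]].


C ↔ D_5 under row/col permutation; |W(D_5)| = 1920.

Ā_5 reps of the 16 weights (D_5, coords as presented):

  1: (0, 1, 0, 0, 3)
  2: (1, 2, 0, 0, 1)
  3: (0, 0, 1, 1, 2)
  4: (0, 0, 0, 2, 1)
  5: (0, 1, 1, 0, 1)
  6: (0, 0, 0, 2, 1)
  7: (0, 1, 1, 0, 1)
  8: (0, 0, 0, 2, 1)
  9: (0, 1, 1, 0, 1)
  10: (0, 0, 1, 1, 2)
  11: (0, 1, 1, 0, 1)
  12: (0, 0, 1, 1, 2)
  13: (0, 0, 1, 1, 2)
  14: (0, 1, 1, 0, 1)
  15: (1, 0, 1, 1, 0)
  16: (1, 0, 1, 1, 0)

These 16 weights hit 6 W_5-dot-orbits; sizes (1, 1, 4, 3, 5, 2):

[[1], [2], [3, 10, 12, 13], [4, 6, 8], [5, 7, 9, 11, 14], [15, 16]]


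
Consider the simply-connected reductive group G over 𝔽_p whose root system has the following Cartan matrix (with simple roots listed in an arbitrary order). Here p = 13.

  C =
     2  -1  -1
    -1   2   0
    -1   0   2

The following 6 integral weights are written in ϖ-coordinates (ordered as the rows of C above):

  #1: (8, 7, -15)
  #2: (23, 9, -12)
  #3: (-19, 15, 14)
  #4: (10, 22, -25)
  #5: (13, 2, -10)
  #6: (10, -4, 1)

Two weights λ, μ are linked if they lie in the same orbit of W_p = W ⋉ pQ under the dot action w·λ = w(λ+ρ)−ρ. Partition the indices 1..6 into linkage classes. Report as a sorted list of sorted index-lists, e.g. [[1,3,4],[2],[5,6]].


Root system A_3: the 3×3 matrix C matches after relabeling.

Folding the 6 weights λ_j+ρ into Ā_13 (reps in the given 3-coord order):

  1: (4, 1, 5);  2: (8, 3, 2);  3: (8, 3, 2);  4: (8, 3, 2);  5: (4, 1, 5);  6: (8, 3, 2)

The 6 indices split into 2 linkage classes (same alcove rep ⇔ same W_13-dot-orbit):

[[1, 5], [2, 3, 4, 6]]


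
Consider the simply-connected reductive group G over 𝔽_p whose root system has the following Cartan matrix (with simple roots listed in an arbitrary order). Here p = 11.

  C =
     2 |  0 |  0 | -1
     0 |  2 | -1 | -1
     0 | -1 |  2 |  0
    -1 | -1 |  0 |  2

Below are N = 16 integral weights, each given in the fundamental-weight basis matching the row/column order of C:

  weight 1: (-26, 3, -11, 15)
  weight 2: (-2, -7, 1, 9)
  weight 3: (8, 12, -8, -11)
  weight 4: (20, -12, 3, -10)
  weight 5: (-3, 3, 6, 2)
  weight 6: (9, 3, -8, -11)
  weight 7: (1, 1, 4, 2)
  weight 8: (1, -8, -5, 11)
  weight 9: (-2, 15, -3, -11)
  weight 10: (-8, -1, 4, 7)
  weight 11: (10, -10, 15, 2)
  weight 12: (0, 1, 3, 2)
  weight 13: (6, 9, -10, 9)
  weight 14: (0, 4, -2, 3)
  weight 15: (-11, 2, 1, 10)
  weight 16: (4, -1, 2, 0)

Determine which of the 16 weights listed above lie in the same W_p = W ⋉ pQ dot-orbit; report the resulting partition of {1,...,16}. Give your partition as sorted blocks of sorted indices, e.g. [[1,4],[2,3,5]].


C ↔ A_4 under row/col permutation; |W(A_4)| = 120.

W_11-reps of the 16 weights in Ā_11 (same 4-coord order as C):

    1: (1, 2, 4, 3)
    2: (1, 2, 4, 3)
    3: (1, 4, 1, 4)
    4: (4, 1, 1, 5)
    5: (1, 4, 4, 0)
    6: (1, 4, 4, 0)
    7: (1, 2, 4, 3)
    8: (1, 4, 4, 0)
    9: (5, 0, 3, 1)
    10: (5, 0, 3, 1)
    11: (5, 0, 3, 1)
    12: (1, 2, 4, 3)
    13: (4, 1, 1, 5)
    14: (1, 4, 1, 4)
    15: (5, 0, 3, 1)
    16: (5, 0, 3, 1)

Grouping the 16 weights by Ā_11-representative: 5 linkage classes.

[[1, 2, 7, 12], [3, 14], [4, 13], [5, 6, 8], [9, 10, 11, 15, 16]]


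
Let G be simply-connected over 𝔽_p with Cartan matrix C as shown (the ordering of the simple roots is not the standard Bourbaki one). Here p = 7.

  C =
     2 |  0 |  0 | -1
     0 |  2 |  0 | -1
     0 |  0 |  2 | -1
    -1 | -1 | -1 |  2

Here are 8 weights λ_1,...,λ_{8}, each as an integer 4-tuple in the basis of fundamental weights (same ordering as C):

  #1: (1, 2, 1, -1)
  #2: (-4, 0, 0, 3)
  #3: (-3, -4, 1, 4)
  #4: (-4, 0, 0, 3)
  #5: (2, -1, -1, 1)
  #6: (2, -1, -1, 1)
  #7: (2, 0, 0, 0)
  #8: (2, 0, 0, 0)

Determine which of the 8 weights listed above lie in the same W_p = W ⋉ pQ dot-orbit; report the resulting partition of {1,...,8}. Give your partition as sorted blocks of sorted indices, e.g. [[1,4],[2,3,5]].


Dynkin diagram of C (from the 6 off-diagonal −1 entries): D_4.

Folding the 8 weights λ_j+ρ into Ā_7 (reps in the given 4-coord order):

  [1] (2, 3, 2, 0);  [2] (3, 1, 1, 1);  [3] (2, 3, 2, 0);  [4] (3, 1, 1, 1);  [5] (3, 0, 0, 2);  [6] (3, 0, 0, 2);  [7] (3, 1, 1, 1);  [8] (3, 1, 1, 1)

3 distinct reps among the 8 weights ⇒ 3 W_7-linkage classes:

[[1, 3], [2, 4, 7, 8], [5, 6]]


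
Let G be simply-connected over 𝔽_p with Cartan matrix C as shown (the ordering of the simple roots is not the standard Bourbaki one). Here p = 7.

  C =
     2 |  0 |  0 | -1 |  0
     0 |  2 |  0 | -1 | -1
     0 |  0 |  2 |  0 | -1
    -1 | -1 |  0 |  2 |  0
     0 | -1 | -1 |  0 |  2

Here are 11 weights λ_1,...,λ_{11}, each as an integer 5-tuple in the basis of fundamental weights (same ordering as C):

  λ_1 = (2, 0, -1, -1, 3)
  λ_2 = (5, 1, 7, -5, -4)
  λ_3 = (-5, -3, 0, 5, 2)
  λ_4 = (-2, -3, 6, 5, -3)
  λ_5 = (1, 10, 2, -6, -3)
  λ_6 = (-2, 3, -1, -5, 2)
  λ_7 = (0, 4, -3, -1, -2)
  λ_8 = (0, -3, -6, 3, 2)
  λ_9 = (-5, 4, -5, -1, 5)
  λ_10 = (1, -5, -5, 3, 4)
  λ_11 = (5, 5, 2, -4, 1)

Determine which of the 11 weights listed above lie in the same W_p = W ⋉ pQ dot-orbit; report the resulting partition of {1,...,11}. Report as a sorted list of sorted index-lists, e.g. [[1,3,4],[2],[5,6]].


Dynkin diagram of C (from the 8 off-diagonal −1 entries): A_5.

Each λ_j+ρ reduced to Ā_7; 5-tuples below use C's row order:

    [1] (2, 1, 1, 0, 3)
    [2] (1, 2, 1, 0, 2)
    [3] (3, 2, 0, 0, 1)
    [4] (1, 2, 1, 0, 2)
    [5] (1, 2, 1, 0, 2)
    [6] (4, 1, 0, 0, 2)
    [7] (1, 2, 1, 0, 2)
    [8] (1, 2, 1, 0, 2)
    [9] (4, 1, 0, 0, 2)
    [10] (2, 1, 1, 0, 3)
    [11] (2, 0, 1, 1, 2)

Grouping the 11 weights by Ā_7-representative: 5 linkage classes.

[[1, 10], [2, 4, 5, 7, 8], [3], [6, 9], [11]]


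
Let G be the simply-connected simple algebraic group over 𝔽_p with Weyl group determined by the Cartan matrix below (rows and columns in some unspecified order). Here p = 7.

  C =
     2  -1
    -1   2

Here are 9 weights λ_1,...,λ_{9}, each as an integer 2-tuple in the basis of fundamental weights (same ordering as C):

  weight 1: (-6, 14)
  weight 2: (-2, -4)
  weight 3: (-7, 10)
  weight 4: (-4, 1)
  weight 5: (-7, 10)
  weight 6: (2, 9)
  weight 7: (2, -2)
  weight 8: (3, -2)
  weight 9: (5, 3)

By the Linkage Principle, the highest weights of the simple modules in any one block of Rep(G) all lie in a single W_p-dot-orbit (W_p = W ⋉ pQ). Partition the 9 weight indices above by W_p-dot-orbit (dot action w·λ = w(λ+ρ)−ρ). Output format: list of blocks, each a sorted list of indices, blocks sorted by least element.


A_2 Cartan matrix, 2 simple roots permuted; ρ=(1,1).

Folding the 9 weights λ_j+ρ into Ā_7 (reps in the given 2-coord order):

    λ_1+ρ ↦ (2, 1)
    λ_2+ρ ↦ (3, 1)
    λ_3+ρ ↦ (2, 1)
    λ_4+ρ ↦ (2, 1)
    λ_5+ρ ↦ (2, 1)
    λ_6+ρ ↦ (3, 1)
    λ_7+ρ ↦ (2, 1)
    λ_8+ρ ↦ (3, 1)
    λ_9+ρ ↦ (3, 1)

Linkage partition of the 9 weights (2 classes, p=7):

[[1, 3, 4, 5, 7], [2, 6, 8, 9]]


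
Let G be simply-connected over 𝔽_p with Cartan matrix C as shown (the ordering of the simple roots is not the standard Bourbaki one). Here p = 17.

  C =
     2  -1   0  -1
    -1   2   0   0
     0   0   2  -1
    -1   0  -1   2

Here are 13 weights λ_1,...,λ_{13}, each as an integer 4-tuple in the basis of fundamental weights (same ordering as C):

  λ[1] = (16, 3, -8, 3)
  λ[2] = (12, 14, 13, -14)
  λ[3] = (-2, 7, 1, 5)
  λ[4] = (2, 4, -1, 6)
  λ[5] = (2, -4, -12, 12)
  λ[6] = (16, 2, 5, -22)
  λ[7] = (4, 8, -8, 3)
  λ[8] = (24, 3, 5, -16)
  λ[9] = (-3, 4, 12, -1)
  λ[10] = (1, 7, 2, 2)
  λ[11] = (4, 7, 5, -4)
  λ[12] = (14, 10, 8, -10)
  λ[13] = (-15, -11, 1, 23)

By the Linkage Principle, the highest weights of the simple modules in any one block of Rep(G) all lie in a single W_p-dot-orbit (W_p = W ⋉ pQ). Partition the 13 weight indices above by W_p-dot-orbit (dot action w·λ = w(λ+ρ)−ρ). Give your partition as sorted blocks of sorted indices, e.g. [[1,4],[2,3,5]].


Dynkin diagram of C (from the 6 off-diagonal −1 entries): A_4.

Ā_17 reps of the 13 weights (A_4, coords as presented):

    1: (9, 4, 3, 1)
    2: (0, 3, 11, 2)
    3: (1, 7, 2, 5)
    4: (3, 5, 0, 7)
    5: (0, 3, 11, 2)
    6: (0, 3, 11, 2)
    7: (2, 8, 3, 3)
    8: (2, 8, 3, 3)
    9: (0, 3, 11, 2)
    10: (2, 8, 3, 3)
    11: (2, 8, 3, 3)
    12: (6, 2, 9, 0)
    13: (3, 5, 0, 7)

The 13 indices split into 6 linkage classes (same alcove rep ⇔ same W_17-dot-orbit):

[[1], [2, 5, 6, 9], [3], [4, 13], [7, 8, 10, 11], [12]]


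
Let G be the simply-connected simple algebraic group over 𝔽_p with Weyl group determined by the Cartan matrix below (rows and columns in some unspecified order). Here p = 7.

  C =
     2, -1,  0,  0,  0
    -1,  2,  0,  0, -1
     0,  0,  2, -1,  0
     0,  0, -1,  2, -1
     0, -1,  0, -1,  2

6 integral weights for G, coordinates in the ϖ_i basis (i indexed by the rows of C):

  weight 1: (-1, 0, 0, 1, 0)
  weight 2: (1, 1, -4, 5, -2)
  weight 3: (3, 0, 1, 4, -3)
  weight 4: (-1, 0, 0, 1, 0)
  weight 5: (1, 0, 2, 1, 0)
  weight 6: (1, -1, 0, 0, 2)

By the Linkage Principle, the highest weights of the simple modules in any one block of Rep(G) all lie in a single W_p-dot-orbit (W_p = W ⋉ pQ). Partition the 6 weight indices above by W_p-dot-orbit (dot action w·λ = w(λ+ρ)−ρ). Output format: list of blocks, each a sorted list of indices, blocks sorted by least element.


Root system A_5: the 5×5 matrix C matches after relabeling.

Each λ_j+ρ reduced to Ā_7; 5-tuples below use C's row order:

  [1] (0, 1, 1, 2, 1)
  [2] (0, 1, 1, 2, 1)
  [3] (0, 1, 1, 2, 1)
  [4] (0, 1, 1, 2, 1)
  [5] (0, 1, 1, 2, 1)
  [6] (2, 0, 1, 1, 3)

2 distinct reps among the 6 weights ⇒ 2 W_7-linkage classes:

[[1, 2, 3, 4, 5], [6]]
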